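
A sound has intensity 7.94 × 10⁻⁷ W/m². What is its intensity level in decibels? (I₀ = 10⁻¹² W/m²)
β = 10·log₁₀(I/I₀) = 59 dB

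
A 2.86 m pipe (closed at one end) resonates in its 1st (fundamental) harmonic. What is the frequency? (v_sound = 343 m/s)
fₙ = nv/(4L) = 29.98 Hz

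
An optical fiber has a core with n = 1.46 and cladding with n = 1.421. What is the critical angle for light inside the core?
θc = arcsin(n_cladding/n_core) = 76.73°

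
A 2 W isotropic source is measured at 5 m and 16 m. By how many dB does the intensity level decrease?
Δβ = 20·log₁₀(r₂/r₁) = 10.1 dB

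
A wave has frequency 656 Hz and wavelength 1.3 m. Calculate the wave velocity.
v = fλ = 852.8 m/s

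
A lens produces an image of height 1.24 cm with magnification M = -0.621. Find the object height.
ho = |hi|/|M| = 1.997 cm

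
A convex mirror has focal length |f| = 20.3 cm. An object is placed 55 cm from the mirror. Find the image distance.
f = −20.3 cm (convex); 1/di = 1/f − 1/do → di = -14.83 cm (virtual image, behind mirror)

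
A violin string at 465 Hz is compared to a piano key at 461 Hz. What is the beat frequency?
4 Hz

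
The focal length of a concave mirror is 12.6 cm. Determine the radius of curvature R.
R = 2|f| = 25.2 cm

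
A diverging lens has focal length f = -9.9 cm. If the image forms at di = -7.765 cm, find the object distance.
1/do = 1/f − 1/di → do = 36.01 cm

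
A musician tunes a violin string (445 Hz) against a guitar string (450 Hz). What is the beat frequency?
5 Hz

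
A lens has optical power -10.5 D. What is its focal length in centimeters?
f = 1/P = -9.524 cm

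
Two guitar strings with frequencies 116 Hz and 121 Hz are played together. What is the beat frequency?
5 Hz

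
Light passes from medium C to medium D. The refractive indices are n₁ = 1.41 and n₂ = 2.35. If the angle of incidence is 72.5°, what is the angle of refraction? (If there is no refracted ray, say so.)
sin θ₂ = (n₁/n₂)·sin θ₁ = 0.5722 → θ₂ = 34.91°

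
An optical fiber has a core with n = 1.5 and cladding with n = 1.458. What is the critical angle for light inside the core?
θc = arcsin(n_cladding/n_core) = 76.41°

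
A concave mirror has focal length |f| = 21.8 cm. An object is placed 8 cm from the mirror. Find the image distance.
f = +21.8 cm (concave); 1/di = 1/f − 1/do → di = -12.64 cm (virtual image, behind mirror)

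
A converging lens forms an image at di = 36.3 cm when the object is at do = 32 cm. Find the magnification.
M = −di/do = -1.134 (inverted image)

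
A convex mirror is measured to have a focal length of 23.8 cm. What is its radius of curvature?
R = 2|f| = 47.6 cm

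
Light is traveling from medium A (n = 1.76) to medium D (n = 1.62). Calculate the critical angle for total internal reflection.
θc = arcsin(n₂/n₁) = 66.99°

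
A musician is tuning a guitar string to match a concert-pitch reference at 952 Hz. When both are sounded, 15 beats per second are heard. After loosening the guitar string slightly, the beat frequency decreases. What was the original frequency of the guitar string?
967 Hz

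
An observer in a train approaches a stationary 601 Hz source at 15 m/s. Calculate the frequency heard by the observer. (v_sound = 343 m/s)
f_obs = f·(v + v_o)/v = 627.3 Hz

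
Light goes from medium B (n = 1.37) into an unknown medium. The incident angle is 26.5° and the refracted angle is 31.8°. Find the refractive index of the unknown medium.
n₂ = n₁·sin θ₁ / sin θ₂ = 1.16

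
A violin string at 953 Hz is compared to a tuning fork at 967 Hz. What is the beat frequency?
14 Hz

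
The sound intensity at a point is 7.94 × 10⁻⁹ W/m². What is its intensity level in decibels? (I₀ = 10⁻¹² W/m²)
β = 10·log₁₀(I/I₀) = 39 dB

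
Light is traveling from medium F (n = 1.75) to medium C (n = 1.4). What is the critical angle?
θc = arcsin(n₂/n₁) = 53.13°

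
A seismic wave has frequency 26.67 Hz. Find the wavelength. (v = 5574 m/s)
λ = v/f = 209 m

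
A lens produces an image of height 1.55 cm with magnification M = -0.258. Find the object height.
ho = |hi|/|M| = 6.008 cm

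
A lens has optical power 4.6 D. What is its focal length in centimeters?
f = 1/P = 21.74 cm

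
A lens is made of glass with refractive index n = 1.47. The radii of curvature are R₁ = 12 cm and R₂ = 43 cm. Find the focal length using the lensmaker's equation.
1/f = (n − 1)(1/R₁ − 1/R₂) → f = 35.42 cm (converging lens)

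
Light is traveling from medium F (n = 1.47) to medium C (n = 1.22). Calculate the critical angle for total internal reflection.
θc = arcsin(n₂/n₁) = 56.09°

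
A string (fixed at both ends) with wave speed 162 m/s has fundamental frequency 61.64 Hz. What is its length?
L = v/(2f₁) = 1.314 m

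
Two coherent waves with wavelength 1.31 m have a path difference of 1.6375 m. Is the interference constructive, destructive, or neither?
neither (partial) — path difference = 1.25λ, neither a whole number of wavelengths nor an odd multiple of λ/2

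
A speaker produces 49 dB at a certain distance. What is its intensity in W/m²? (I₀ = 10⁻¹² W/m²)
I = I₀·10^(β/10) = 7.94 × 10⁻⁸ W/m²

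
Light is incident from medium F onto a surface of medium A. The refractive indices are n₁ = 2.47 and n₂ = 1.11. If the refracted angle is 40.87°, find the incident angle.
sin θ₁ = (n₂/n₁)·sin θ₂ → θ₁ = 17.1°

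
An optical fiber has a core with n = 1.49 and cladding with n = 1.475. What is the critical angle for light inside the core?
θc = arcsin(n_cladding/n_core) = 81.86°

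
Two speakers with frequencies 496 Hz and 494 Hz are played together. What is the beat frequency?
2 Hz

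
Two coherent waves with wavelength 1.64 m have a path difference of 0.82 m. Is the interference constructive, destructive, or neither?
destructive — path difference = 0.5λ, an odd multiple of λ/2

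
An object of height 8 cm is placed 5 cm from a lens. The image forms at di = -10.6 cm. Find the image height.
hi = (-di/do) × ho = 16.96 cm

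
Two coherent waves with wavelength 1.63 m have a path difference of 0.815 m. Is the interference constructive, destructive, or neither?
destructive — path difference = 0.5λ, an odd multiple of λ/2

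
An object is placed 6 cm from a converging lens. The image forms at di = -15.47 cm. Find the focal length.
1/f = 1/do + 1/di → f = 9.801 cm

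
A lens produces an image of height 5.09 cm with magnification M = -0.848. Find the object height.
ho = |hi|/|M| = 6.002 cm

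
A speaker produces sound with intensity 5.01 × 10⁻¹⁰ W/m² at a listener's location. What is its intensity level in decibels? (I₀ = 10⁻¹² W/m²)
β = 10·log₁₀(I/I₀) = 27 dB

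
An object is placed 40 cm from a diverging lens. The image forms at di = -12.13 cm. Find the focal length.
1/f = 1/do + 1/di → f = -17.41 cm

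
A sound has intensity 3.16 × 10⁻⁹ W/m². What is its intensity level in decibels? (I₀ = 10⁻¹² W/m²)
β = 10·log₁₀(I/I₀) = 35 dB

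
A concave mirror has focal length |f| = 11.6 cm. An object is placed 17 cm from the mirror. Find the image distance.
f = +11.6 cm (concave); 1/di = 1/f − 1/do → di = 36.52 cm (real image, in front of mirror)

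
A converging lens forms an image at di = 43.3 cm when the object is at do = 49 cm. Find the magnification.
M = −di/do = -0.8837 (inverted image)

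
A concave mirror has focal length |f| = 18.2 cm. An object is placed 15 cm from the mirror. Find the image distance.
f = +18.2 cm (concave); 1/di = 1/f − 1/do → di = -85.31 cm (virtual image, behind mirror)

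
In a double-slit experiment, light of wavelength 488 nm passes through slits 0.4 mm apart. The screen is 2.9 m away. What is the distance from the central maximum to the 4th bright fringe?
y = mλL/d = 14.15 mm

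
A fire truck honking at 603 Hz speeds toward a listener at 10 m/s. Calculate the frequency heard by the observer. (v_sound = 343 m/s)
f_obs = f·v/(v − v_s) = 621.1 Hz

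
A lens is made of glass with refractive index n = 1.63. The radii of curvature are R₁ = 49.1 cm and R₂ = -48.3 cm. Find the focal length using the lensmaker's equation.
1/f = (n − 1)(1/R₁ − 1/R₂) → f = 38.65 cm (converging lens)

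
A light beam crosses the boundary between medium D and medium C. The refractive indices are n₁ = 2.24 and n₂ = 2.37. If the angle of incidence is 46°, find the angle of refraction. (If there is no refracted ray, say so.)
sin θ₂ = (n₁/n₂)·sin θ₁ = 0.6799 → θ₂ = 42.83°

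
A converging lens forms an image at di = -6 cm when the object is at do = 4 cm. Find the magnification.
M = −di/do = 1.5 (upright image)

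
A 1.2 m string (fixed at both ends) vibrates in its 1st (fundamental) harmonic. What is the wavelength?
λₙ = 2L/n = 2.4 m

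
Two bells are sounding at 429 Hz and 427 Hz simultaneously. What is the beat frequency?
2 Hz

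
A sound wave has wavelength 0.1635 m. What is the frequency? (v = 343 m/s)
f = v/λ = 2098 Hz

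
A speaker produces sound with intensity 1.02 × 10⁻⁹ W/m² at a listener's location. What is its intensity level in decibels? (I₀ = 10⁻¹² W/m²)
β = 10·log₁₀(I/I₀) = 30.09 dB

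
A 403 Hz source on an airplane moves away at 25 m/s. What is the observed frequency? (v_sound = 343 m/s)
f_obs = f·v/(v + v_s) = 375.6 Hz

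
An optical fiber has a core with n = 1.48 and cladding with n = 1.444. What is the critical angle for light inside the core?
θc = arcsin(n_cladding/n_core) = 77.34°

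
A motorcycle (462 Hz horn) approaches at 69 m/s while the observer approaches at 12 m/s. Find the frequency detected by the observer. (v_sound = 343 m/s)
f_obs = f·(v + v_o)/(v − v_s) = 598.6 Hz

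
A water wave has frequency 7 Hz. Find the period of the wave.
T = 1/f = 0.1429 s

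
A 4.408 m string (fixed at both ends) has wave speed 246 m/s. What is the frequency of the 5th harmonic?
fₙ = nv/(2L) = 139.5 Hz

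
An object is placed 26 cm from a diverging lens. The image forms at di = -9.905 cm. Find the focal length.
1/f = 1/do + 1/di → f = -16 cm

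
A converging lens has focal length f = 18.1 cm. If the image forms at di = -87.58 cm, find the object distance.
1/do = 1/f − 1/di → do = 15 cm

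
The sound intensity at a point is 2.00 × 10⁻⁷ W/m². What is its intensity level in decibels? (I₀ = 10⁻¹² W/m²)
β = 10·log₁₀(I/I₀) = 53.01 dB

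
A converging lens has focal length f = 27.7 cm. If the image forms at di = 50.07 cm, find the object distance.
1/do = 1/f − 1/di → do = 62 cm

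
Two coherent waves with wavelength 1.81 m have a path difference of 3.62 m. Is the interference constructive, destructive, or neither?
constructive — path difference = 2λ, a whole number of wavelengths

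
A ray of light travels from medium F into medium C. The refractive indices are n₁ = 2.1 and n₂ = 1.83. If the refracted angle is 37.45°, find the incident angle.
sin θ₁ = (n₂/n₁)·sin θ₂ → θ₁ = 32°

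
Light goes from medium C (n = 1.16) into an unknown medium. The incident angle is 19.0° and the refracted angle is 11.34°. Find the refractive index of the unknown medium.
n₂ = n₁·sin θ₁ / sin θ₂ = 1.921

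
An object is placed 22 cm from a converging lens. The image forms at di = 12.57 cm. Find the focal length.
1/f = 1/do + 1/di → f = 7.999 cm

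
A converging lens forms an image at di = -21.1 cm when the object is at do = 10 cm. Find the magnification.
M = −di/do = 2.11 (upright image)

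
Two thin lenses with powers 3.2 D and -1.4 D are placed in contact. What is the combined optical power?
P_total = P₁ + P₂ = 1.8 D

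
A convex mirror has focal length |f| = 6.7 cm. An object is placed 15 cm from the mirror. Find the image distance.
f = −6.7 cm (convex); 1/di = 1/f − 1/do → di = -4.631 cm (virtual image, behind mirror)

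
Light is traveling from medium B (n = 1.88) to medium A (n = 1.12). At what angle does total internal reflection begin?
θc = arcsin(n₂/n₁) = 36.57°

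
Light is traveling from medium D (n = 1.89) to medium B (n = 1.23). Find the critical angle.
θc = arcsin(n₂/n₁) = 40.6°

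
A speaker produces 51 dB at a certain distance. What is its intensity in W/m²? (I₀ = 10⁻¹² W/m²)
I = I₀·10^(β/10) = 1.26 × 10⁻⁷ W/m²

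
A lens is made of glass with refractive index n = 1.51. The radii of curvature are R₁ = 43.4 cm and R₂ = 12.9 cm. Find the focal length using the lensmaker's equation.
1/f = (n − 1)(1/R₁ − 1/R₂) → f = -35.99 cm (diverging lens)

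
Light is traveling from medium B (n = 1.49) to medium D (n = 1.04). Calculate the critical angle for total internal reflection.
θc = arcsin(n₂/n₁) = 44.27°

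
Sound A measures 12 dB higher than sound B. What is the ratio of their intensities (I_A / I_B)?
I_A/I_B = 10^(Δβ/10) = 15.85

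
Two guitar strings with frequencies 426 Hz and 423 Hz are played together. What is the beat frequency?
3 Hz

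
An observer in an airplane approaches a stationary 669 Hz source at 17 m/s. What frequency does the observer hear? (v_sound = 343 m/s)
f_obs = f·(v + v_o)/v = 702.2 Hz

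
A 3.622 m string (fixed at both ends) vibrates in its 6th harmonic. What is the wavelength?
λₙ = 2L/n = 1.207 m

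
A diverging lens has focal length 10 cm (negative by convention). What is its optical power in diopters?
P = 1/f = -10 D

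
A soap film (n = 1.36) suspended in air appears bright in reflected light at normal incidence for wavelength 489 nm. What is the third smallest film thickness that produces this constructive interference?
2nt = (m − ½)λ with m = 3 → t = (m − ½)λ/(2n) = 449.4 nm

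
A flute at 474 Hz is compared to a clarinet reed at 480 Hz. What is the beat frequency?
6 Hz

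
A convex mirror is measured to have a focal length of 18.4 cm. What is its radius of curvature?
R = 2|f| = 36.8 cm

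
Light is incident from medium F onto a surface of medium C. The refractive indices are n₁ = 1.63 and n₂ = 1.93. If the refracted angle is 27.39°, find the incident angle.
sin θ₁ = (n₂/n₁)·sin θ₂ → θ₁ = 33.01°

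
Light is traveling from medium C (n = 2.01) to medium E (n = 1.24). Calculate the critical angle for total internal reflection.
θc = arcsin(n₂/n₁) = 38.09°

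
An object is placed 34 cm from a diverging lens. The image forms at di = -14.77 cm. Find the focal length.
1/f = 1/do + 1/di → f = -26.11 cm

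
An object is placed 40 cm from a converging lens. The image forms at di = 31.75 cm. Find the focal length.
1/f = 1/do + 1/di → f = 17.7 cm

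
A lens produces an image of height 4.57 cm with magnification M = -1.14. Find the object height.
ho = |hi|/|M| = 4.009 cm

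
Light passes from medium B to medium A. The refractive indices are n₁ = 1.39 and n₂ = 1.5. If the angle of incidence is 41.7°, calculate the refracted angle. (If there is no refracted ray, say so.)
sin θ₂ = (n₁/n₂)·sin θ₁ = 0.6164 → θ₂ = 38.06°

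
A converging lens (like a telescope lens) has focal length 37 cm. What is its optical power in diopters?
P = 1/f = 2.703 D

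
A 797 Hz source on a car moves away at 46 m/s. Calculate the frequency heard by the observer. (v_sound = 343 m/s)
f_obs = f·v/(v + v_s) = 702.8 Hz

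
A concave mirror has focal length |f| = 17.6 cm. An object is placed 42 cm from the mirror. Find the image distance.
f = +17.6 cm (concave); 1/di = 1/f − 1/do → di = 30.3 cm (real image, in front of mirror)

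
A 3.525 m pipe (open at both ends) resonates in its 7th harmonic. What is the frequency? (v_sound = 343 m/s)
fₙ = nv/(2L) = 340.6 Hz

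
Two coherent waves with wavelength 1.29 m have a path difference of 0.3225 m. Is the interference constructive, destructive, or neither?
neither (partial) — path difference = 0.25λ, neither a whole number of wavelengths nor an odd multiple of λ/2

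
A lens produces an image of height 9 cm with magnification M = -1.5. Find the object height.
ho = |hi|/|M| = 6 cm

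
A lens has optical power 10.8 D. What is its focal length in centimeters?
f = 1/P = 9.259 cm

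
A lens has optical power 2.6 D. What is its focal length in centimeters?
f = 1/P = 38.46 cm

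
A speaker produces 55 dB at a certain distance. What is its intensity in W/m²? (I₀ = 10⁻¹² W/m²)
I = I₀·10^(β/10) = 3.16 × 10⁻⁷ W/m²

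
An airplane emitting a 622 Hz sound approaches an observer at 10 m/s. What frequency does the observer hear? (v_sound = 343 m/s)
f_obs = f·v/(v − v_s) = 640.7 Hz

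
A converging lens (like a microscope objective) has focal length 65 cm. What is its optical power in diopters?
P = 1/f = 1.538 D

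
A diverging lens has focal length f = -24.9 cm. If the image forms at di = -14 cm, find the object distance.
1/do = 1/f − 1/di → do = 31.98 cm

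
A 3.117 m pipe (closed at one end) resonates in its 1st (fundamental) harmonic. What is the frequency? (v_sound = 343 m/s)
fₙ = nv/(4L) = 27.51 Hz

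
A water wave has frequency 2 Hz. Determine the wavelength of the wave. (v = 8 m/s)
λ = v/f = 4 m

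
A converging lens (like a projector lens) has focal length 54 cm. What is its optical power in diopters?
P = 1/f = 1.852 D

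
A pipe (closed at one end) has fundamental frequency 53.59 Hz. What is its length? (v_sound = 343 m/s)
L = v/(4f₁) = 1.6 m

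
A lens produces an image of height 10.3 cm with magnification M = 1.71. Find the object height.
ho = |hi|/|M| = 6.023 cm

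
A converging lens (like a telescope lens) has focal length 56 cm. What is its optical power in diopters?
P = 1/f = 1.786 D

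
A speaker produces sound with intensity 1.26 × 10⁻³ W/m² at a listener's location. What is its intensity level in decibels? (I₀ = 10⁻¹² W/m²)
β = 10·log₁₀(I/I₀) = 91 dB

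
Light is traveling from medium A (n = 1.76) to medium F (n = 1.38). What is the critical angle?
θc = arcsin(n₂/n₁) = 51.64°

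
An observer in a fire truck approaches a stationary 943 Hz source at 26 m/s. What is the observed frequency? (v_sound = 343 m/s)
f_obs = f·(v + v_o)/v = 1014 Hz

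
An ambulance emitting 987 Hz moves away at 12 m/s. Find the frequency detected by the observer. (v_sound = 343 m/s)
f_obs = f·v/(v + v_s) = 953.6 Hz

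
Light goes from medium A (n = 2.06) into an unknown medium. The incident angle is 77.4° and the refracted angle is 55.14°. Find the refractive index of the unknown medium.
n₂ = n₁·sin θ₁ / sin θ₂ = 2.45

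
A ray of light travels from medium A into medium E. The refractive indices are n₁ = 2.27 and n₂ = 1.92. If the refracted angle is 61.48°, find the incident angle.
sin θ₁ = (n₂/n₁)·sin θ₂ → θ₁ = 48°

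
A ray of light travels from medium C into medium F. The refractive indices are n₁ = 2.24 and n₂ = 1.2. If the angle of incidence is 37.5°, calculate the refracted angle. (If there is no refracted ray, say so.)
sin θ₂ = (n₁/n₂)·sin θ₁ = 1.136 > 1, so there is no refracted ray — the light undergoes total internal reflection.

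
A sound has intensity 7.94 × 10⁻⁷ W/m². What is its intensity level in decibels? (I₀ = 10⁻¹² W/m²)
β = 10·log₁₀(I/I₀) = 59 dB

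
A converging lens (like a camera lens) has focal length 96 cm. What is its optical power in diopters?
P = 1/f = 1.042 D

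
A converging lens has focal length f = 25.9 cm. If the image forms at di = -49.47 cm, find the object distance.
1/do = 1/f − 1/di → do = 17 cm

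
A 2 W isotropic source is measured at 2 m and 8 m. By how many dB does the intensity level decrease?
Δβ = 20·log₁₀(r₂/r₁) = 12.04 dB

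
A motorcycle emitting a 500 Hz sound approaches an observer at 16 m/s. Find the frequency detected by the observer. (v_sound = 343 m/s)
f_obs = f·v/(v − v_s) = 524.5 Hz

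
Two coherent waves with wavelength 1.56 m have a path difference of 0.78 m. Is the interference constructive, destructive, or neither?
destructive — path difference = 0.5λ, an odd multiple of λ/2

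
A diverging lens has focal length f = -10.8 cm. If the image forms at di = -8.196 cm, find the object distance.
1/do = 1/f − 1/di → do = 33.99 cm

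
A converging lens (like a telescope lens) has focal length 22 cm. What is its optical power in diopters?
P = 1/f = 4.545 D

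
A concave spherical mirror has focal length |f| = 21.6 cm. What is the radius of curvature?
R = 2|f| = 43.2 cm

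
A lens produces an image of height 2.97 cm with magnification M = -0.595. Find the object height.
ho = |hi|/|M| = 4.992 cm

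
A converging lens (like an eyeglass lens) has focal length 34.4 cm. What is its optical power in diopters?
P = 1/f = 2.907 D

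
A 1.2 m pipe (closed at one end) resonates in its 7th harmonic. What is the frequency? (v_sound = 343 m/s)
fₙ = nv/(4L) = 500.2 Hz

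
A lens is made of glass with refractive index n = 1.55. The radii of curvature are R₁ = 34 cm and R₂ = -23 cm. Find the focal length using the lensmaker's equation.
1/f = (n − 1)(1/R₁ − 1/R₂) → f = 24.94 cm (converging lens)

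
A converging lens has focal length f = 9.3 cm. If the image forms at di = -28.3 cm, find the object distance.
1/do = 1/f − 1/di → do = 7 cm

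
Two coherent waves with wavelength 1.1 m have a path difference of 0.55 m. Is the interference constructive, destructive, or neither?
destructive — path difference = 0.5λ, an odd multiple of λ/2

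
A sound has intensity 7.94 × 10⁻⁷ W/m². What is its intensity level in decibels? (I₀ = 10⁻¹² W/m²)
β = 10·log₁₀(I/I₀) = 59 dB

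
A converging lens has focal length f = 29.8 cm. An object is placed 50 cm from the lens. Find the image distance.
1/di = 1/f − 1/do → di = 73.76 cm (real image)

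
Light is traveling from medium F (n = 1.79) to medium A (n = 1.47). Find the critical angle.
θc = arcsin(n₂/n₁) = 55.21°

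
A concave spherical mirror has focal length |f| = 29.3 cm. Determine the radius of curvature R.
R = 2|f| = 58.6 cm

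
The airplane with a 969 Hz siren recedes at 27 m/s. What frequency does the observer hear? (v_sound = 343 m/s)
f_obs = f·v/(v + v_s) = 898.3 Hz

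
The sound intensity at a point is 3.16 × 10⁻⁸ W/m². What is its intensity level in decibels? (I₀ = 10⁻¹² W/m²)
β = 10·log₁₀(I/I₀) = 45 dB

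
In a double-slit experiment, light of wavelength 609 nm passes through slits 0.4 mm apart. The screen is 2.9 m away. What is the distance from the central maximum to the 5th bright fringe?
y = mλL/d = 22.08 mm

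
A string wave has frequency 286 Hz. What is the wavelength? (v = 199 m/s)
λ = v/f = 0.6958 m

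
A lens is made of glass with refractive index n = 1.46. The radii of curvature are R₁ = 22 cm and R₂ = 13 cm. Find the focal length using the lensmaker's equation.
1/f = (n − 1)(1/R₁ − 1/R₂) → f = -69.08 cm (diverging lens)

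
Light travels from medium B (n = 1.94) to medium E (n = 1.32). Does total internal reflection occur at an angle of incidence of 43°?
θc = arcsin(n₂/n₁) = 42.88°; 43° > θc, so yes — total internal reflection.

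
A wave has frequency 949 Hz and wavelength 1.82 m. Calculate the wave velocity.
v = fλ = 1727 m/s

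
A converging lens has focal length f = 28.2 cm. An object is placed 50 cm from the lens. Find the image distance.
1/di = 1/f − 1/do → di = 64.68 cm (real image)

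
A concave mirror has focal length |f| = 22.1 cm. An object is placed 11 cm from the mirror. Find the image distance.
f = +22.1 cm (concave); 1/di = 1/f − 1/do → di = -21.9 cm (virtual image, behind mirror)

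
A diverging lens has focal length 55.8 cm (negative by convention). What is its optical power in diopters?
P = 1/f = -1.792 D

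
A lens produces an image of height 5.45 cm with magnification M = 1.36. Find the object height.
ho = |hi|/|M| = 4.007 cm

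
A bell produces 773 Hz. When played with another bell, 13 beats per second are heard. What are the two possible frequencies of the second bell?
f₂ = 773 ± 13 Hz → 786 Hz or 760 Hz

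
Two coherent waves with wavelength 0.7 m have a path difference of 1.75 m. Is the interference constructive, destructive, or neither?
destructive — path difference = 2.5λ, an odd multiple of λ/2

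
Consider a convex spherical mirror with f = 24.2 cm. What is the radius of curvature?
R = 2|f| = 48.4 cm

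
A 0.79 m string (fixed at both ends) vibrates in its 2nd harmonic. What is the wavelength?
λₙ = 2L/n = 0.79 m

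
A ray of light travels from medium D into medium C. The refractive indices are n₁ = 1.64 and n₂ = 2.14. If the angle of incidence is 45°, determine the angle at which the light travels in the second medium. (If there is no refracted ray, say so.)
sin θ₂ = (n₁/n₂)·sin θ₁ = 0.5419 → θ₂ = 32.81°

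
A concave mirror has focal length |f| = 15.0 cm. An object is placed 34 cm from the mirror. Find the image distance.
f = +15.0 cm (concave); 1/di = 1/f − 1/do → di = 26.84 cm (real image, in front of mirror)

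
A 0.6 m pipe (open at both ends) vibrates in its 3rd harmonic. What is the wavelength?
λₙ = 2L/n = 0.4 m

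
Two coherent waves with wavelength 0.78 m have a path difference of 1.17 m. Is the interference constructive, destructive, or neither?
destructive — path difference = 1.5λ, an odd multiple of λ/2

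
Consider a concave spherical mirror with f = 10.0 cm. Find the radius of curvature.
R = 2|f| = 20 cm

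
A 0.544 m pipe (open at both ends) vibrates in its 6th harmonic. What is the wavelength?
λₙ = 2L/n = 0.1813 m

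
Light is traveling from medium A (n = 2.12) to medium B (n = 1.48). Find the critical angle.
θc = arcsin(n₂/n₁) = 44.28°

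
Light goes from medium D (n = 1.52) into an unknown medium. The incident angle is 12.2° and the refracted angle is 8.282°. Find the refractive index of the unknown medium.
n₂ = n₁·sin θ₁ / sin θ₂ = 2.23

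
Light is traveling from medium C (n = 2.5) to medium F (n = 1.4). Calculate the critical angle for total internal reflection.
θc = arcsin(n₂/n₁) = 34.06°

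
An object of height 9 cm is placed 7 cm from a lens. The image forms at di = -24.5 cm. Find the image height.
hi = (-di/do) × ho = 31.5 cm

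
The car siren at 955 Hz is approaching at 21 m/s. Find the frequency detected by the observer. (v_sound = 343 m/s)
f_obs = f·v/(v − v_s) = 1017 Hz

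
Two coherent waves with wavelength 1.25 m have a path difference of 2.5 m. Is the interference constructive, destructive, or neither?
constructive — path difference = 2λ, a whole number of wavelengths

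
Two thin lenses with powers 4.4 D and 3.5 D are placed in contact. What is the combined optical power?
P_total = P₁ + P₂ = 7.9 D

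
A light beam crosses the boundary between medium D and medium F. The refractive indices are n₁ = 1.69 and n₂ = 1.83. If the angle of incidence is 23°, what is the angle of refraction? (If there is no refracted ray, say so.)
sin θ₂ = (n₁/n₂)·sin θ₁ = 0.3608 → θ₂ = 21.15°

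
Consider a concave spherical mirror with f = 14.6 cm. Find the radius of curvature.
R = 2|f| = 29.2 cm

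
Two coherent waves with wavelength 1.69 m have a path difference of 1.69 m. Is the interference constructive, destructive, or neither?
constructive — path difference = 1λ, a whole number of wavelengths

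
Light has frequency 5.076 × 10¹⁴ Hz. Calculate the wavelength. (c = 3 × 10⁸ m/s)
λ = c/f = 591 nm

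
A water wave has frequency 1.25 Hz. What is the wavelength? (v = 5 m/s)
λ = v/f = 4 m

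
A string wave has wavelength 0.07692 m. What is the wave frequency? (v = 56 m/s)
f = v/λ = 728 Hz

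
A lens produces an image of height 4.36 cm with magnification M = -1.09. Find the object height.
ho = |hi|/|M| = 4 cm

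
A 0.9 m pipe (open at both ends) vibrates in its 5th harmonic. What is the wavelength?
λₙ = 2L/n = 0.36 m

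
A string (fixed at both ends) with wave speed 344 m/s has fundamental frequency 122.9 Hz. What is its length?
L = v/(2f₁) = 1.4 m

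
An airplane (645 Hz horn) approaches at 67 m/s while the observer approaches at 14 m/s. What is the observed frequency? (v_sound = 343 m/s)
f_obs = f·(v + v_o)/(v − v_s) = 834.3 Hz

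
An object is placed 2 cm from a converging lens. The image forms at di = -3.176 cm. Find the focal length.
1/f = 1/do + 1/di → f = 5.401 cm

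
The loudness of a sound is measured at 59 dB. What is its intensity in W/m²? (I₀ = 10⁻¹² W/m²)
I = I₀·10^(β/10) = 7.94 × 10⁻⁷ W/m²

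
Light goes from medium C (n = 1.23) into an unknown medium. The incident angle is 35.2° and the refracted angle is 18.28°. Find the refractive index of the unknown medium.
n₂ = n₁·sin θ₁ / sin θ₂ = 2.26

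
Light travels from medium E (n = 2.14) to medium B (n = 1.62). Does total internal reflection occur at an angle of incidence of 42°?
θc = arcsin(n₂/n₁) = 49.2°; 42° < θc, so no — the ray refracts.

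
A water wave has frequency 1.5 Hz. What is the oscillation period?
T = 1/f = 0.6667 s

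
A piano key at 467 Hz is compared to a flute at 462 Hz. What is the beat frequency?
5 Hz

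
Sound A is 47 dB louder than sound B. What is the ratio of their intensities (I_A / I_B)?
I_A/I_B = 10^(Δβ/10) = 50120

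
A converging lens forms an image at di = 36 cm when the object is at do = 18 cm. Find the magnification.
M = −di/do = -2 (inverted image)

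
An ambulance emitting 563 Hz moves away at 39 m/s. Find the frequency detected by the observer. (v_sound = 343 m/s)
f_obs = f·v/(v + v_s) = 505.5 Hz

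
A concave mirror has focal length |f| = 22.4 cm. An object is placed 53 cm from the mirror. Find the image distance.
f = +22.4 cm (concave); 1/di = 1/f − 1/do → di = 38.8 cm (real image, in front of mirror)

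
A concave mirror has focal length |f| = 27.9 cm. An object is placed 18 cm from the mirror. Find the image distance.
f = +27.9 cm (concave); 1/di = 1/f − 1/do → di = -50.73 cm (virtual image, behind mirror)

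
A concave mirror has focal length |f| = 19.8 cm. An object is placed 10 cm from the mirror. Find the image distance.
f = +19.8 cm (concave); 1/di = 1/f − 1/do → di = -20.2 cm (virtual image, behind mirror)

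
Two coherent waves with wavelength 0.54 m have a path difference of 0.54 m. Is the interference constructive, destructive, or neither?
constructive — path difference = 1λ, a whole number of wavelengths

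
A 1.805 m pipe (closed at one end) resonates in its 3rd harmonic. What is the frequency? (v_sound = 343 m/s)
fₙ = nv/(4L) = 142.5 Hz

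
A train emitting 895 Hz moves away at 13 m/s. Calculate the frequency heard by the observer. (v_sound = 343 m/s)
f_obs = f·v/(v + v_s) = 862.3 Hz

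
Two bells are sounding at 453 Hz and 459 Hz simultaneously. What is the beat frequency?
6 Hz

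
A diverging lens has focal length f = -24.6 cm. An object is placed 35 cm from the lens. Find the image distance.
1/di = 1/f − 1/do → di = -14.45 cm (virtual image)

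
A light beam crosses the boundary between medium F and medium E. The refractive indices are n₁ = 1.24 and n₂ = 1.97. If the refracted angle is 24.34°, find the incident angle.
sin θ₁ = (n₂/n₁)·sin θ₂ → θ₁ = 40.9°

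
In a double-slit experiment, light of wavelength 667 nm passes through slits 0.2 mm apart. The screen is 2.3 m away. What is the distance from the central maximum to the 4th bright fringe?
y = mλL/d = 30.68 mm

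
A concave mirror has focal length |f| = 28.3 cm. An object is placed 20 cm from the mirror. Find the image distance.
f = +28.3 cm (concave); 1/di = 1/f − 1/do → di = -68.19 cm (virtual image, behind mirror)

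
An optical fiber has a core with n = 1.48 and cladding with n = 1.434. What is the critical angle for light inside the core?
θc = arcsin(n_cladding/n_core) = 75.68°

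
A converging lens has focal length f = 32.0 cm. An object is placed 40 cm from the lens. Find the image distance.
1/di = 1/f − 1/do → di = 160 cm (real image)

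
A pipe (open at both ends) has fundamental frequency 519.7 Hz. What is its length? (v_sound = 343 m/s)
L = v/(2f₁) = 0.33 m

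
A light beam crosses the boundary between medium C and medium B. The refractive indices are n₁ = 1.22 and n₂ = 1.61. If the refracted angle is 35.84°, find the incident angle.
sin θ₁ = (n₂/n₁)·sin θ₂ → θ₁ = 50.6°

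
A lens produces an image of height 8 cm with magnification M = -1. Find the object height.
ho = |hi|/|M| = 8 cm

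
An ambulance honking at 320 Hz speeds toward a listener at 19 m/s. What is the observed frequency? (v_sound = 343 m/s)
f_obs = f·v/(v − v_s) = 338.8 Hz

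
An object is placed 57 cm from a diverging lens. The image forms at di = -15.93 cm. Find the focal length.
1/f = 1/do + 1/di → f = -22.11 cm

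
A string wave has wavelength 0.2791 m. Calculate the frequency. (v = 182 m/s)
f = v/λ = 652.1 Hz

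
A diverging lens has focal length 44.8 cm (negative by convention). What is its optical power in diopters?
P = 1/f = -2.232 D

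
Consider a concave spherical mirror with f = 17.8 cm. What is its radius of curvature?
R = 2|f| = 35.6 cm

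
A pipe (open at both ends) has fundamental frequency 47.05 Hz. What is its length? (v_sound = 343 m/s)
L = v/(2f₁) = 3.645 m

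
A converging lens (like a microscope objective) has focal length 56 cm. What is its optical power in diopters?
P = 1/f = 1.786 D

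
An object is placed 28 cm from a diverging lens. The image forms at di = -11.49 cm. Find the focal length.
1/f = 1/do + 1/di → f = -19.49 cm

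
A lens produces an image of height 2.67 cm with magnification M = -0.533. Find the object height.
ho = |hi|/|M| = 5.009 cm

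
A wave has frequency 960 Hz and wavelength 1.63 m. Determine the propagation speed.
v = fλ = 1565 m/s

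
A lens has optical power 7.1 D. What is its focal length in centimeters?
f = 1/P = 14.08 cm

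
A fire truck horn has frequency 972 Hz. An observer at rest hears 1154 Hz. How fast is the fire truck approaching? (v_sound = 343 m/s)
v_s = v·(1 − f/f_obs) = 54.1 m/s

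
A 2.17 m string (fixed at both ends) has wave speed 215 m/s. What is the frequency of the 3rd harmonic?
fₙ = nv/(2L) = 148.6 Hz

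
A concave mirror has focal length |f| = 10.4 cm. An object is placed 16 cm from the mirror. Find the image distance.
f = +10.4 cm (concave); 1/di = 1/f − 1/do → di = 29.71 cm (real image, in front of mirror)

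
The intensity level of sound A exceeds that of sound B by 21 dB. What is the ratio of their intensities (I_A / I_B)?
I_A/I_B = 10^(Δβ/10) = 125.9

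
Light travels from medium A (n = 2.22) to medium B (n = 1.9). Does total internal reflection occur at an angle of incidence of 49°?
θc = arcsin(n₂/n₁) = 58.85°; 49° < θc, so no — the ray refracts.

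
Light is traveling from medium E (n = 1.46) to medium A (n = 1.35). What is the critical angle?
θc = arcsin(n₂/n₁) = 67.62°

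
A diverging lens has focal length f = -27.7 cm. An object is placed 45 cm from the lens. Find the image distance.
1/di = 1/f − 1/do → di = -17.15 cm (virtual image)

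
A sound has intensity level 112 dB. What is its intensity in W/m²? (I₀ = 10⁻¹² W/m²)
I = I₀·10^(β/10) = 1.58 × 10⁻¹ W/m²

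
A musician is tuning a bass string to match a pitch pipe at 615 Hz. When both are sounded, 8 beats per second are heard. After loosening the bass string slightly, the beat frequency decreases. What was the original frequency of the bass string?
623 Hz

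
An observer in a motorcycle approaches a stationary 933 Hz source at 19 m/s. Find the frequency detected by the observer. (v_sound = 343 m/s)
f_obs = f·(v + v_o)/v = 984.7 Hz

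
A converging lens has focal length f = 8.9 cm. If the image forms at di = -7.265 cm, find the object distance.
1/do = 1/f − 1/di → do = 4 cm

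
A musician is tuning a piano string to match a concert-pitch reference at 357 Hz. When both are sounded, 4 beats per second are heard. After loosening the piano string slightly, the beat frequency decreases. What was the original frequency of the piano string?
361 Hz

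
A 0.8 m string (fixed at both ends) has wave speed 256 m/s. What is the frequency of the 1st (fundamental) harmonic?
fₙ = nv/(2L) = 160 Hz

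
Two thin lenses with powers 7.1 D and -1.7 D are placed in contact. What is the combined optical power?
P_total = P₁ + P₂ = 5.4 D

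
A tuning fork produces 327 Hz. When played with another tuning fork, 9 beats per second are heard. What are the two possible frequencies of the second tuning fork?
f₂ = 327 ± 9 Hz → 336 Hz or 318 Hz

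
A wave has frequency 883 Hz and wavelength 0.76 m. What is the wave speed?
v = fλ = 671.1 m/s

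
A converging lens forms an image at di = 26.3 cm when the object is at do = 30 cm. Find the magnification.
M = −di/do = -0.8767 (inverted image)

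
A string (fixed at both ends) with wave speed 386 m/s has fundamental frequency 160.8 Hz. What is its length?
L = v/(2f₁) = 1.2 m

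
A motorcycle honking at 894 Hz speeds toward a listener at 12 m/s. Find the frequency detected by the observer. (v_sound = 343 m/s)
f_obs = f·v/(v − v_s) = 926.4 Hz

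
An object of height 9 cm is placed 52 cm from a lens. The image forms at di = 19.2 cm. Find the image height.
hi = (-di/do) × ho = -3.323 cm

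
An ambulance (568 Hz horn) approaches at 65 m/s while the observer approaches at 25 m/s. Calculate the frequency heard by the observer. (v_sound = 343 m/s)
f_obs = f·(v + v_o)/(v − v_s) = 751.9 Hz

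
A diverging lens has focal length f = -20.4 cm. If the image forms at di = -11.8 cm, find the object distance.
1/do = 1/f − 1/di → do = 27.99 cm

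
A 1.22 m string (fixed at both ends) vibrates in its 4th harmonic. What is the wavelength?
λₙ = 2L/n = 0.61 m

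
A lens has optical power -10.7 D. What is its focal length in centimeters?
f = 1/P = -9.346 cm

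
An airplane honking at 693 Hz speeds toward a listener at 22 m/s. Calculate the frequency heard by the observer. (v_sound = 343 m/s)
f_obs = f·v/(v − v_s) = 740.5 Hz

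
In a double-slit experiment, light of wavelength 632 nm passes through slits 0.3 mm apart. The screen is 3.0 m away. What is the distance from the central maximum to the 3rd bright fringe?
y = mλL/d = 18.96 mm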